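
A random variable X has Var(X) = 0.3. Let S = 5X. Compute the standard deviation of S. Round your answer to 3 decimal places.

Var(5X) = (5)²·0.3 = 7.5
SD(S) = √7.5 ≈ 2.739

2.739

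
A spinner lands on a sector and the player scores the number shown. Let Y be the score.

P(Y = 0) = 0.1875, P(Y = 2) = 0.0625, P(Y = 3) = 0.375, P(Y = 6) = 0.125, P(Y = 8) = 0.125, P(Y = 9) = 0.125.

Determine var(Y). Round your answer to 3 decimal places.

9.234

E[Y] = (0)(0.1875) + (2)(0.0625) + (3)(0.375) + (6)(0.125) + (8)(0.125) + (9)(0.125) = 4.125
E[Y²] = (0)²(0.1875) + (2)²(0.0625) + (3)²(0.375) + (6)²(0.125) + (8)²(0.125) + (9)²(0.125) = 26.25
var(Y) = E[Y²] − (E[Y])² = 26.25 − (4.125)² = 9.234375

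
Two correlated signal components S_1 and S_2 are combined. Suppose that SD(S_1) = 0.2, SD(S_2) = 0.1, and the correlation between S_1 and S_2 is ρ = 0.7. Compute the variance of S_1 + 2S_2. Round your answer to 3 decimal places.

V(S_1) = (0.2)² = 0.04;  V(S_2) = (0.1)² = 0.01
Cov(S_1,S_2) = ρ·SD(S_1)·SD(S_2) = 0.7·0.2·0.1 = 0.014
V(S_1 + 2S_2) = (1)²·V(S_1) + (2)²·V(S_2) + 2·(1)·(2)·Cov(S_1,S_2)
= 1·0.04 + 4·0.01 + 4·0.014 = 0.136

0.136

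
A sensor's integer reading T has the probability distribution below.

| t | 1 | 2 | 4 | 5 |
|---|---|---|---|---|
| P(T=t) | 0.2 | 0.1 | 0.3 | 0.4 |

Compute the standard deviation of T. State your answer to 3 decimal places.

E[T] = (1)(0.2) + (2)(0.1) + (4)(0.3) + (5)(0.4) = 3.6
E[T²] = (1)²(0.2) + (2)²(0.1) + (4)²(0.3) + (5)²(0.4) = 15.4
Var(T) = E[T²] − (E[T])² = 15.4 − (3.6)² = 2.44
SD(T) = √2.44 ≈ 1.562

1.562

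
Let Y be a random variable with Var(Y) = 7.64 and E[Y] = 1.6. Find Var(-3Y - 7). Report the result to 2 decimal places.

Var(-3Y - 7) = (-3)²·Var(Y) = 9·7.64 = 68.76

68.76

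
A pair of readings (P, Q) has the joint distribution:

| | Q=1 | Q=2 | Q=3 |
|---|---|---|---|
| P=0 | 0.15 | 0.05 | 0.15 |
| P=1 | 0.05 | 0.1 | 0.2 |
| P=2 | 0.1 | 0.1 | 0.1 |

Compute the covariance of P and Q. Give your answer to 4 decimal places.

0.0075

E[P] = 0.95,  E[Q] = 2.15
E[PQ] = 2.05
cov(P,Q) = E[PQ] − E[P]E[Q] = 2.05 − (0.95)(2.15) = 0.0075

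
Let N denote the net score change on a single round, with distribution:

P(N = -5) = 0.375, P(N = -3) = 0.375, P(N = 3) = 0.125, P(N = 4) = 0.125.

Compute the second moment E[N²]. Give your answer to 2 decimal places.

15.88

E[N²] = (-5)²(0.375) + (-3)²(0.375) + (3)²(0.125) + (4)²(0.125) = 15.875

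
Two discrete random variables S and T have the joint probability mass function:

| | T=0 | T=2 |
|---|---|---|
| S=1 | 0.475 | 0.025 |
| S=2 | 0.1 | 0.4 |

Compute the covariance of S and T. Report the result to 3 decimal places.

E[S] = 1.5,  E[T] = 0.85
E[ST] = 1.65
cov(S,T) = E[ST] − E[S]E[T] = 1.65 − (1.5)(0.85) = 0.375

0.375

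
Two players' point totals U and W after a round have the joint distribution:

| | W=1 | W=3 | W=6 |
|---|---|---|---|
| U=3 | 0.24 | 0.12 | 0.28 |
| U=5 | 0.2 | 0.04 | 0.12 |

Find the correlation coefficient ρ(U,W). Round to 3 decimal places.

E[U] = 3.72,  E[W] = 3.32
E[UW] = 12.04
Cov(U,W) = E[UW] − E[U]E[W] = 12.04 − (3.72)(3.32) = -0.3104
V(U) = 0.9216,  V(W) = 5.2576
ρ = -0.3104 / √(0.9216·5.2576) ≈ -0.141

-0.141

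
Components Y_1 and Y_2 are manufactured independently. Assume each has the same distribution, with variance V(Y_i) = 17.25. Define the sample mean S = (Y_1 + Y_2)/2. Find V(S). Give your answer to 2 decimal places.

8.63

By independence, V(S) = (0.5)²V(Y_1) + (0.5)²V(Y_2)
= (0.5)²·17.25 + (0.5)²·17.25 = 8.625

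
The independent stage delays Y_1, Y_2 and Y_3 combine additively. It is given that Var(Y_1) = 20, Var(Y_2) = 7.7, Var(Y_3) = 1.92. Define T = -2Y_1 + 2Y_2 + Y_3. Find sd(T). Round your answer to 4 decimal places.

By independence, Var(T) = (-2)²Var(Y_1) + (2)²Var(Y_2) + (1)²Var(Y_3)
= (-2)²·20 + (2)²·7.7 + (1)²·1.92 = 112.72
sd(T) = √112.72 ≈ 10.6170

10.6170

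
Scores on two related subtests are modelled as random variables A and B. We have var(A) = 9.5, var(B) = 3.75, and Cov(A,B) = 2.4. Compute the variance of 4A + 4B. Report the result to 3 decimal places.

288.800

var(4A + 4B) = (4)²·var(A) + (4)²·var(B) + 2·(4)·(4)·Cov(A,B)
= 16·9.5 + 16·3.75 + 32·2.4 = 288.8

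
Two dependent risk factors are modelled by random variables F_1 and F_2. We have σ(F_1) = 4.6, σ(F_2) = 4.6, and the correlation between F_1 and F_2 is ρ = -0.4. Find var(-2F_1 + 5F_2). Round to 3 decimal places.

var(F_1) = (4.6)² = 21.16;  var(F_2) = (4.6)² = 21.16
Cov(F_1,F_2) = ρ·σ(F_1)·σ(F_2) = -0.4·4.6·4.6 = -8.464
var(-2F_1 + 5F_2) = (-2)²·var(F_1) + (5)²·var(F_2) + 2·(-2)·(5)·Cov(F_1,F_2)
= 4·21.16 + 25·21.16 + -20·-8.464 = 782.92

782.920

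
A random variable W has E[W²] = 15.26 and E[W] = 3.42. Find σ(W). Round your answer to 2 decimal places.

var(W) = 15.26 − (3.42)² = 3.5636
σ(W) = √3.5636 ≈ 1.89

1.89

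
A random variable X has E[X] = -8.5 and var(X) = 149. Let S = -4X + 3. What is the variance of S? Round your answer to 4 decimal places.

2384.0000

var(-4X + 3) = (-4)²·var(X) = 16·149 = 2384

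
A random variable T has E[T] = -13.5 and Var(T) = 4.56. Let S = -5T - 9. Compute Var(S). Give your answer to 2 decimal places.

Var(-5T - 9) = (-5)²·Var(T) = 25·4.56 = 114

114.00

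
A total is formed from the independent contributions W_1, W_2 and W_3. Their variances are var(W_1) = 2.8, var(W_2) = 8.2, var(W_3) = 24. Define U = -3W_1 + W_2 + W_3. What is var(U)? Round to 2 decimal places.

57.40

By independence, var(U) = (-3)²var(W_1) + (1)²var(W_2) + (1)²var(W_3)
= (-3)²·2.8 + (1)²·8.2 + (1)²·24 = 57.4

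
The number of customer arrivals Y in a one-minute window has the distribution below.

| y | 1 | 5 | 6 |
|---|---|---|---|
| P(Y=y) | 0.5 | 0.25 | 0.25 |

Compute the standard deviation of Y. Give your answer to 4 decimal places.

2.2776

E[Y] = (1)(0.5) + (5)(0.25) + (6)(0.25) = 3.25
E[Y²] = (1)²(0.5) + (5)²(0.25) + (6)²(0.25) = 15.75
var(Y) = E[Y²] − (E[Y])² = 15.75 − (3.25)² = 5.1875
sd(Y) = √5.1875 ≈ 2.2776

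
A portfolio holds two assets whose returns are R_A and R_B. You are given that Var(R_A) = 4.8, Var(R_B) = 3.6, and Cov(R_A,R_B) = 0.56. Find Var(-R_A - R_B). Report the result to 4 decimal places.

Var(-R_A - R_B) = (-1)²·Var(R_A) + (-1)²·Var(R_B) + 2·(-1)·(-1)·Cov(R_A,R_B)
= 1·4.8 + 1·3.6 + 2·0.56 = 9.52

9.5200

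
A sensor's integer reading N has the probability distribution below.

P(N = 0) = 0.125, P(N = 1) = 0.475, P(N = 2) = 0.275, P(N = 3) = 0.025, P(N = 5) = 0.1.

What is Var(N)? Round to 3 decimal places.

E[N] = (0)(0.125) + (1)(0.475) + (2)(0.275) + (3)(0.025) + (5)(0.1) = 1.6
E[N²] = (0)²(0.125) + (1)²(0.475) + (2)²(0.275) + (3)²(0.025) + (5)²(0.1) = 4.3
Var(N) = E[N²] − (E[N])² = 4.3 − (1.6)² = 1.74

1.740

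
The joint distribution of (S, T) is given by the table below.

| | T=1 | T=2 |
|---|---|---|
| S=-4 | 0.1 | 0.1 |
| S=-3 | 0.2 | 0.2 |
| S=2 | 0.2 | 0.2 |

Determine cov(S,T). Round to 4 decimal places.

0.0000

E[S] = -1.2,  E[T] = 1.5
E[ST] = -1.8
cov(S,T) = E[ST] − E[S]E[T] = -1.8 − (-1.2)(1.5) = 0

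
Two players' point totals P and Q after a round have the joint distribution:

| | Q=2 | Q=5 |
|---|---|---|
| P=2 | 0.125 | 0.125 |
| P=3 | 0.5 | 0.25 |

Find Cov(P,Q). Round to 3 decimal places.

-0.094

E[P] = 2.75,  E[Q] = 3.125
E[PQ] = 8.5
Cov(P,Q) = E[PQ] − E[P]E[Q] = 8.5 − (2.75)(3.125) = -0.09375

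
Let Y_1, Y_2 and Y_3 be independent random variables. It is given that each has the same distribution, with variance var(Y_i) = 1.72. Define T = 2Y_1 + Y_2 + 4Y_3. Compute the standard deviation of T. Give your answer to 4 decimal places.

By independence, var(T) = (2)²var(Y_1) + (1)²var(Y_2) + (4)²var(Y_3)
= (2)²·1.72 + (1)²·1.72 + (4)²·1.72 = 36.12
SD(T) = √36.12 ≈ 6.0100

6.0100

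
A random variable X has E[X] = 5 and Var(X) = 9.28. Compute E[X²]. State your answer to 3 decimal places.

34.280

E[X²] = Var(X) + (E[X])² = 9.28 + (5)² = 34.28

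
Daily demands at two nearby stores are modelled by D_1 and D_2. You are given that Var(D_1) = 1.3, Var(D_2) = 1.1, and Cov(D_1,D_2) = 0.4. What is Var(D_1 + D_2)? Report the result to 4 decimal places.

Var(D_1 + D_2) = (1)²·Var(D_1) + (1)²·Var(D_2) + 2·(1)·(1)·Cov(D_1,D_2)
= 1·1.3 + 1·1.1 + 2·0.4 = 3.2

3.2000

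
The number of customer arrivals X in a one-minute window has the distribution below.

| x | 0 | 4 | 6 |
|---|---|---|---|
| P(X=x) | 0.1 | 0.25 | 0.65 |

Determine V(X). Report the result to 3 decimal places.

3.390

E[X] = (0)(0.1) + (4)(0.25) + (6)(0.65) = 4.9
E[X²] = (0)²(0.1) + (4)²(0.25) + (6)²(0.65) = 27.4
V(X) = E[X²] − (E[X])² = 27.4 − (4.9)² = 3.39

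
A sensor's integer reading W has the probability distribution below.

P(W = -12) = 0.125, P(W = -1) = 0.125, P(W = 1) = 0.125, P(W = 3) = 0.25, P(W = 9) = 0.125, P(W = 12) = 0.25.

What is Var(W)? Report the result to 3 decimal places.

E[W] = (-12)(0.125) + (-1)(0.125) + (1)(0.125) + (3)(0.25) + (9)(0.125) + (12)(0.25) = 3.375
E[W²] = (-12)²(0.125) + (-1)²(0.125) + (1)²(0.125) + (3)²(0.25) + (9)²(0.125) + (12)²(0.25) = 66.625
Var(W) = E[W²] − (E[W])² = 66.625 − (3.375)² = 55.234375

55.234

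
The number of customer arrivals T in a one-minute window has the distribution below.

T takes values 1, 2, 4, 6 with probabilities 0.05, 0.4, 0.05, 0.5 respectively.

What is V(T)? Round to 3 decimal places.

4.048

E[T] = (1)(0.05) + (2)(0.4) + (4)(0.05) + (6)(0.5) = 4.05
E[T²] = (1)²(0.05) + (2)²(0.4) + (4)²(0.05) + (6)²(0.5) = 20.45
V(T) = E[T²] − (E[T])² = 20.45 − (4.05)² = 4.0475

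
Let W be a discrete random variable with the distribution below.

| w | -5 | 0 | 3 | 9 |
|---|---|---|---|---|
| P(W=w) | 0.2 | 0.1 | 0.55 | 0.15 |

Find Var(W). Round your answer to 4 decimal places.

18.1000

E[W] = (-5)(0.2) + (0)(0.1) + (3)(0.55) + (9)(0.15) = 2
E[W²] = (-5)²(0.2) + (0)²(0.1) + (3)²(0.55) + (9)²(0.15) = 22.1
Var(W) = E[W²] − (E[W])² = 22.1 − (2)² = 18.1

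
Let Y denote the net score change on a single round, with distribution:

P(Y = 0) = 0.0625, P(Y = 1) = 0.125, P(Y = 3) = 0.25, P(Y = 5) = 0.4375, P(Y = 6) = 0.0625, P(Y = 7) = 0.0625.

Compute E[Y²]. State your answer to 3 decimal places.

18.625

E[Y²] = (0)²(0.0625) + (1)²(0.125) + (3)²(0.25) + (5)²(0.4375) + (6)²(0.0625) + (7)²(0.0625) = 18.625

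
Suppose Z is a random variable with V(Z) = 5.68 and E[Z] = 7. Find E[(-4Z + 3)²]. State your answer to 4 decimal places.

E[-4Z + 3] = -4·7 + 3 = -25
V(-4Z + 3) = (-4)²·5.68 = 90.88
E[(-4Z + 3)²] = V((-4Z + 3)) + (E[(-4Z + 3)])² = 90.88 + (-25)² = 715.88

715.8800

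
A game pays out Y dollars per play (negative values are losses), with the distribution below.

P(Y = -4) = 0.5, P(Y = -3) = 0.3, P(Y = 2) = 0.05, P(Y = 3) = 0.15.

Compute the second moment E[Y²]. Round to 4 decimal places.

E[Y²] = (-4)²(0.5) + (-3)²(0.3) + (2)²(0.05) + (3)²(0.15) = 12.25

12.2500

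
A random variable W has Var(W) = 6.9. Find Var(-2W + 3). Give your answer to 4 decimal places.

27.6000

Var(-2W + 3) = (-2)²·Var(W) = 4·6.9 = 27.6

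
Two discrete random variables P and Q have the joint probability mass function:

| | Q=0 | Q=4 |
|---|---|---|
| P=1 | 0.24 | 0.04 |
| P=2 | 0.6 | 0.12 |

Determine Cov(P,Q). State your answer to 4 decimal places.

0.0192

E[P] = 1.72,  E[Q] = 0.64
E[PQ] = 1.12
Cov(P,Q) = E[PQ] − E[P]E[Q] = 1.12 − (1.72)(0.64) = 0.0192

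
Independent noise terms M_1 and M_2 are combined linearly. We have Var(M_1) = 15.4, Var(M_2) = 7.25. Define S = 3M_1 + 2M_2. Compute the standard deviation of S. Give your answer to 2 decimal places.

By independence, Var(S) = (3)²Var(M_1) + (2)²Var(M_2)
= (3)²·15.4 + (2)²·7.25 = 167.6
SD(S) = √167.6 ≈ 12.95

12.95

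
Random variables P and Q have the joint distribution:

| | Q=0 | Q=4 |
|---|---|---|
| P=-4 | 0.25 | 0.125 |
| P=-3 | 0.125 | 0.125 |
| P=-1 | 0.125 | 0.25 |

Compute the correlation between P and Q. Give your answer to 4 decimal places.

0.2847

E[P] = -2.625,  E[Q] = 2
E[PQ] = -4.5
cov(P,Q) = E[PQ] − E[P]E[Q] = -4.5 − (-2.625)(2) = 0.75
var(P) = 1.734375,  var(Q) = 4
ρ = 0.75 / √(1.734375·4) ≈ 0.2847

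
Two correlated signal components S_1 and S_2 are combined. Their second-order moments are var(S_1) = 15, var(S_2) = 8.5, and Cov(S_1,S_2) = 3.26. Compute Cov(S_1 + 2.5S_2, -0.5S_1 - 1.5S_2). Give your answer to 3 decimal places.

-48.340

Cov(S_1 + 2.5S_2, -0.5S_1 - 1.5S_2) = (1)(-0.5)var(S_1) + (2.5)(-1.5)var(S_2) + [(1)(-1.5) + (2.5)(-0.5)]Cov(S_1,S_2)
= -0.5·15 + -3.75·8.5 + -2.75·3.26 = -48.34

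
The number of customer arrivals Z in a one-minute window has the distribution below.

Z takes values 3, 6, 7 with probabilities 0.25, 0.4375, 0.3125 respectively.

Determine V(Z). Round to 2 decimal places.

E[Z] = (3)(0.25) + (6)(0.4375) + (7)(0.3125) = 5.5625
E[Z²] = (3)²(0.25) + (6)²(0.4375) + (7)²(0.3125) = 33.3125
V(Z) = E[Z²] − (E[Z])² = 33.3125 − (5.5625)² = 2.37109375

2.37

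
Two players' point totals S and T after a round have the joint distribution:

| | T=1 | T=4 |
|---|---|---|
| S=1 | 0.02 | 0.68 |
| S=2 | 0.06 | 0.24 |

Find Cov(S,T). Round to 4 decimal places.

-0.1080

E[S] = 1.3,  E[T] = 3.76
E[ST] = 4.78
Cov(S,T) = E[ST] − E[S]E[T] = 4.78 − (1.3)(3.76) = -0.108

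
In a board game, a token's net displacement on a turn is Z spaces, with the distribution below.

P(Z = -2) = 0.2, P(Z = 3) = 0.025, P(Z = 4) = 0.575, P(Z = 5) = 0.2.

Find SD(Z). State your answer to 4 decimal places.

E[Z] = (-2)(0.2) + (3)(0.025) + (4)(0.575) + (5)(0.2) = 2.975
E[Z²] = (-2)²(0.2) + (3)²(0.025) + (4)²(0.575) + (5)²(0.2) = 15.225
Var(Z) = E[Z²] − (E[Z])² = 15.225 − (2.975)² = 6.374375
SD(Z) = √6.374375 ≈ 2.5248

2.5248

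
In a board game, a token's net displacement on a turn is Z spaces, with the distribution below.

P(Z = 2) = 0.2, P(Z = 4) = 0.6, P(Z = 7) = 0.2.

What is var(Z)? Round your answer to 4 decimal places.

2.5600

E[Z] = (2)(0.2) + (4)(0.6) + (7)(0.2) = 4.2
E[Z²] = (2)²(0.2) + (4)²(0.6) + (7)²(0.2) = 20.2
var(Z) = E[Z²] − (E[Z])² = 20.2 − (4.2)² = 2.56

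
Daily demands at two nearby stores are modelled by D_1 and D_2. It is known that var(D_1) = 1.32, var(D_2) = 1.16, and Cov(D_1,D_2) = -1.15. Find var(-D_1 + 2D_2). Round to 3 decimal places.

10.560

var(-D_1 + 2D_2) = (-1)²·var(D_1) + (2)²·var(D_2) + 2·(-1)·(2)·Cov(D_1,D_2)
= 1·1.32 + 4·1.16 + -4·-1.15 = 10.56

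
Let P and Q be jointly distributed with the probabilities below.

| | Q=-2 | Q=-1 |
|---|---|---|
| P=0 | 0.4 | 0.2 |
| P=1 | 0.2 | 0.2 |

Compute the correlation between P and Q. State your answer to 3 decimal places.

0.167

E[P] = 0.4,  E[Q] = -1.6
E[PQ] = -0.6
Cov(P,Q) = E[PQ] − E[P]E[Q] = -0.6 − (0.4)(-1.6) = 0.04
var(P) = 0.24,  var(Q) = 0.24
ρ = 0.04 / √(0.24·0.24) ≈ 0.167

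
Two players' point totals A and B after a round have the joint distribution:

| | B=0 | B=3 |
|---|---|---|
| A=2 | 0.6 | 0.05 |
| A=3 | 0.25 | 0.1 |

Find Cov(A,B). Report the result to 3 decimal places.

0.143

E[A] = 2.35,  E[B] = 0.45
E[AB] = 1.2
Cov(A,B) = E[AB] − E[A]E[B] = 1.2 − (2.35)(0.45) = 0.1425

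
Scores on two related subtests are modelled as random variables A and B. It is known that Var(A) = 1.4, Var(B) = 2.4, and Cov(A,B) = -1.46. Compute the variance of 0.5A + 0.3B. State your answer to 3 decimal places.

0.128

Var(0.5A + 0.3B) = (0.5)²·Var(A) + (0.3)²·Var(B) + 2·(0.5)·(0.3)·Cov(A,B)
= 0.25·1.4 + 0.09·2.4 + 0.3·-1.46 = 0.128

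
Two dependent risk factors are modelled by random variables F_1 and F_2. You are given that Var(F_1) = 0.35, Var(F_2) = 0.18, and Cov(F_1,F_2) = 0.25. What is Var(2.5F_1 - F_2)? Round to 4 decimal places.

1.1175

Var(2.5F_1 - F_2) = (2.5)²·Var(F_1) + (-1)²·Var(F_2) + 2·(2.5)·(-1)·Cov(F_1,F_2)
= 6.25·0.35 + 1·0.18 + -5·0.25 = 1.1175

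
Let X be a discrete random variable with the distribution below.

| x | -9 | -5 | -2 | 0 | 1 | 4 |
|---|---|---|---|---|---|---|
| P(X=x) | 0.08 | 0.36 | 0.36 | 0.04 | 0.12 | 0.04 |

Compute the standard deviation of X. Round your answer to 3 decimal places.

2.986

E[X] = (-9)(0.08) + (-5)(0.36) + (-2)(0.36) + (0)(0.04) + (1)(0.12) + (4)(0.04) = -2.96
E[X²] = (-9)²(0.08) + (-5)²(0.36) + (-2)²(0.36) + (0)²(0.04) + (1)²(0.12) + (4)²(0.04) = 17.68
Var(X) = E[X²] − (E[X])² = 17.68 − (-2.96)² = 8.9184
SD(X) = √8.9184 ≈ 2.986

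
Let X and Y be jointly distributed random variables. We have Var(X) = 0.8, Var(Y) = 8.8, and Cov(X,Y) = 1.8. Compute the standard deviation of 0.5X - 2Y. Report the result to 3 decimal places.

5.639

Var(0.5X - 2Y) = (0.5)²·Var(X) + (-2)²·Var(Y) + 2·(0.5)·(-2)·Cov(X,Y)
= 0.25·0.8 + 4·8.8 + -2·1.8 = 31.8
SD(0.5X - 2Y) = √31.8 ≈ 5.639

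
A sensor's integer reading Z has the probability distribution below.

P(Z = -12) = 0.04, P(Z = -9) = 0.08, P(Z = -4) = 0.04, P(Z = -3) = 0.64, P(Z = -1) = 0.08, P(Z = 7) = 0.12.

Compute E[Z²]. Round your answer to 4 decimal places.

24.6000

E[Z²] = (-12)²(0.04) + (-9)²(0.08) + (-4)²(0.04) + (-3)²(0.64) + (-1)²(0.08) + (7)²(0.12) = 24.6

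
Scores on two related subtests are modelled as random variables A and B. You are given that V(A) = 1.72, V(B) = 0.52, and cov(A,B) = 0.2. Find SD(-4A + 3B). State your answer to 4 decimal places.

V(-4A + 3B) = (-4)²·V(A) + (3)²·V(B) + 2·(-4)·(3)·cov(A,B)
= 16·1.72 + 9·0.52 + -24·0.2 = 27.4
SD(-4A + 3B) = √27.4 ≈ 5.2345

5.2345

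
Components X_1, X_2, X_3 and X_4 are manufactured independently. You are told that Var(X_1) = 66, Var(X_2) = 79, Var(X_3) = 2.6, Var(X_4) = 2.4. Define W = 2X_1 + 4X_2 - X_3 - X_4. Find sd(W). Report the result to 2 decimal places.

39.15

By independence, Var(W) = (2)²Var(X_1) + (4)²Var(X_2) + (-1)²Var(X_3) + (-1)²Var(X_4)
= (2)²·66 + (4)²·79 + (-1)²·2.6 + (-1)²·2.4 = 1533
sd(W) = √1533 ≈ 39.15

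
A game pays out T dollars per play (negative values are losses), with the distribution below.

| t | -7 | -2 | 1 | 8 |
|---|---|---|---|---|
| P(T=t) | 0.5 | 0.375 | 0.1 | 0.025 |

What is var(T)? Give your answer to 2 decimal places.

E[T] = (-7)(0.5) + (-2)(0.375) + (1)(0.1) + (8)(0.025) = -3.95
E[T²] = (-7)²(0.5) + (-2)²(0.375) + (1)²(0.1) + (8)²(0.025) = 27.7
var(T) = E[T²] − (E[T])² = 27.7 − (-3.95)² = 12.0975

12.10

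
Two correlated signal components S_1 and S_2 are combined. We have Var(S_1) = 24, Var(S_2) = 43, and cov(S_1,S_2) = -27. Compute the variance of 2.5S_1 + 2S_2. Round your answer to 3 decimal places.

Var(2.5S_1 + 2S_2) = (2.5)²·Var(S_1) + (2)²·Var(S_2) + 2·(2.5)·(2)·cov(S_1,S_2)
= 6.25·24 + 4·43 + 10·-27 = 52

52.000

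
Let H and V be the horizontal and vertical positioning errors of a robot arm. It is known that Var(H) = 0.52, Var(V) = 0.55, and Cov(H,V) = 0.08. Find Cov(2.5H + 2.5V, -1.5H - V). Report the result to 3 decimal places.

Cov(2.5H + 2.5V, -1.5H - V) = (2.5)(-1.5)Var(H) + (2.5)(-1)Var(V) + [(2.5)(-1) + (2.5)(-1.5)]Cov(H,V)
= -3.75·0.52 + -2.5·0.55 + -6.25·0.08 = -3.825

-3.825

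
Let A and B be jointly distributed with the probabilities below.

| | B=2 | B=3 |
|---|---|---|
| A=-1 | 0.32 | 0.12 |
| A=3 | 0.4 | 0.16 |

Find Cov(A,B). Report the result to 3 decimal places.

E[A] = 1.24,  E[B] = 2.28
E[AB] = 2.84
Cov(A,B) = E[AB] − E[A]E[B] = 2.84 − (1.24)(2.28) = 0.0128

0.013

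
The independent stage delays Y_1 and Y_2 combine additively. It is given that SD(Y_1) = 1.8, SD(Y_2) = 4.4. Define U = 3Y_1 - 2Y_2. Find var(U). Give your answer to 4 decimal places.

106.6000

var(Y_1) = 3.24, var(Y_2) = 19.36
By independence, var(U) = (3)²var(Y_1) + (-2)²var(Y_2)
= (3)²·3.24 + (-2)²·19.36 = 106.6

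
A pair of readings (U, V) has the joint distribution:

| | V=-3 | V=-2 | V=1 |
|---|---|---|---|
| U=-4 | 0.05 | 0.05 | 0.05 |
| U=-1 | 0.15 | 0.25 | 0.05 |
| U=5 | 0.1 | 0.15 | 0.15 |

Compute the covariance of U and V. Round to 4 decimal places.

E[U] = 0.95,  E[V] = -1.55
E[UV] = -0.55
Cov(U,V) = E[UV] − E[U]E[V] = -0.55 − (0.95)(-1.55) = 0.9225

0.9225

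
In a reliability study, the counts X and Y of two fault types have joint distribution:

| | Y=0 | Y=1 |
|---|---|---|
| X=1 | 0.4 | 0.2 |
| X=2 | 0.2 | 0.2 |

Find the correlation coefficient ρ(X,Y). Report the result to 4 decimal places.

E[X] = 1.4,  E[Y] = 0.4
E[XY] = 0.6
Cov(X,Y) = E[XY] − E[X]E[Y] = 0.6 − (1.4)(0.4) = 0.04
var(X) = 0.24,  var(Y) = 0.24
ρ = 0.04 / √(0.24·0.24) ≈ 0.1667

0.1667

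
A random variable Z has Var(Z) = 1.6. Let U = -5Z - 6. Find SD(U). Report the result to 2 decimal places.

6.32

Var(-5Z - 6) = (-5)²·1.6 = 40
SD(U) = √40 ≈ 6.32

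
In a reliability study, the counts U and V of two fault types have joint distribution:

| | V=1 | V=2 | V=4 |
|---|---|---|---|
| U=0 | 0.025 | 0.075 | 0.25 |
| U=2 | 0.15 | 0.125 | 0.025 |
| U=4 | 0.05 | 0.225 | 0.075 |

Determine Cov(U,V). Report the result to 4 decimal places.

E[U] = 2,  E[V] = 2.475
E[UV] = 4.2
Cov(U,V) = E[UV] − E[U]E[V] = 4.2 − (2)(2.475) = -0.75

-0.7500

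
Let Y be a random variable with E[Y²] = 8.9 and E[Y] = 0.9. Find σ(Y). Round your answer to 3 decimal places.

2.844

Var(Y) = 8.9 − (0.9)² = 8.09
σ(Y) = √8.09 ≈ 2.844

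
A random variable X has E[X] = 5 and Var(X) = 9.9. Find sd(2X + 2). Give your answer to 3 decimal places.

Var(2X + 2) = (2)²·9.9 = 39.6
sd(2X + 2) = √39.6 ≈ 6.293

6.293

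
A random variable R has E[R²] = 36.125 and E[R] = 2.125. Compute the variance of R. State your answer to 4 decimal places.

Var(R) = 36.125 − (2.125)² = 31.609375

31.6094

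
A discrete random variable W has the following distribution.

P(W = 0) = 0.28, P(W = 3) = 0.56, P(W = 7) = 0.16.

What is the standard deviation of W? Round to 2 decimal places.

2.24

E[W] = (0)(0.28) + (3)(0.56) + (7)(0.16) = 2.8
E[W²] = (0)²(0.28) + (3)²(0.56) + (7)²(0.16) = 12.88
Var(W) = E[W²] − (E[W])² = 12.88 − (2.8)² = 5.04
SD(W) = √5.04 ≈ 2.24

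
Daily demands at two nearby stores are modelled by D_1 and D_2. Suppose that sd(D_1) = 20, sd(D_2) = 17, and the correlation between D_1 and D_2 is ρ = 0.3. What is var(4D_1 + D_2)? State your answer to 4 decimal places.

7505.0000

var(D_1) = (20)² = 400;  var(D_2) = (17)² = 289
Cov(D_1,D_2) = ρ·sd(D_1)·sd(D_2) = 0.3·20·17 = 102
var(4D_1 + D_2) = (4)²·var(D_1) + (1)²·var(D_2) + 2·(4)·(1)·Cov(D_1,D_2)
= 16·400 + 1·289 + 8·102 = 7505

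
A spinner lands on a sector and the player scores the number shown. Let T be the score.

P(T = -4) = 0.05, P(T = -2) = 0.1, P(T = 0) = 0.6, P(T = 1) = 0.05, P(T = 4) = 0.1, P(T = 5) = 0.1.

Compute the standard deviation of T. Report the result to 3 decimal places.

2.247

E[T] = (-4)(0.05) + (-2)(0.1) + (0)(0.6) + (1)(0.05) + (4)(0.1) + (5)(0.1) = 0.55
E[T²] = (-4)²(0.05) + (-2)²(0.1) + (0)²(0.6) + (1)²(0.05) + (4)²(0.1) + (5)²(0.1) = 5.35
Var(T) = E[T²] − (E[T])² = 5.35 − (0.55)² = 5.0475
SD(T) = √5.0475 ≈ 2.247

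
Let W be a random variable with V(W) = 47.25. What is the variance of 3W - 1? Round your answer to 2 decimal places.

V(3W - 1) = (3)²·V(W) = 9·47.25 = 425.25

425.25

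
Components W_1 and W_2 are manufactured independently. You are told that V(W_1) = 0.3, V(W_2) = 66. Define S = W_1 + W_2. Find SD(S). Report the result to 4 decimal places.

8.1425

By independence, V(S) = (1)²V(W_1) + (1)²V(W_2)
= (1)²·0.3 + (1)²·66 = 66.3
SD(S) = √66.3 ≈ 8.1425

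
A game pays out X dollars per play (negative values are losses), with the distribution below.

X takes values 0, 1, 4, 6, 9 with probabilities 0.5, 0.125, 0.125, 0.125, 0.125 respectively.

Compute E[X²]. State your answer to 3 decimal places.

16.750

E[X²] = (0)²(0.5) + (1)²(0.125) + (4)²(0.125) + (6)²(0.125) + (9)²(0.125) = 16.75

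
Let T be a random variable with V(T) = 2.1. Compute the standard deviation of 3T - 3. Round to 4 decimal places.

V(3T - 3) = (3)²·2.1 = 18.9
SD(3T - 3) = √18.9 ≈ 4.3474

4.3474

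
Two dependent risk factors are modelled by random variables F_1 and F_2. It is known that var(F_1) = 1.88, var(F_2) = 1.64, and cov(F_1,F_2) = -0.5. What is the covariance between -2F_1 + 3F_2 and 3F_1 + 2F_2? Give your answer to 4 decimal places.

-3.9400

cov(-2F_1 + 3F_2, 3F_1 + 2F_2) = (-2)(3)var(F_1) + (3)(2)var(F_2) + [(-2)(2) + (3)(3)]cov(F_1,F_2)
= -6·1.88 + 6·1.64 + 5·-0.5 = -3.94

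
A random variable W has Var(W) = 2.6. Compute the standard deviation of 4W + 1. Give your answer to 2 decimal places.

Var(4W + 1) = (4)²·2.6 = 41.6
σ(4W + 1) = √41.6 ≈ 6.45

6.45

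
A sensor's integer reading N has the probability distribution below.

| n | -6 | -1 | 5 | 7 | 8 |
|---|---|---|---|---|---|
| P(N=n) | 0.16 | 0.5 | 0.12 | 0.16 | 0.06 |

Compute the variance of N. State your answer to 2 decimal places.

20.39

E[N] = (-6)(0.16) + (-1)(0.5) + (5)(0.12) + (7)(0.16) + (8)(0.06) = 0.74
E[N²] = (-6)²(0.16) + (-1)²(0.5) + (5)²(0.12) + (7)²(0.16) + (8)²(0.06) = 20.94
Var(N) = E[N²] − (E[N])² = 20.94 − (0.74)² = 20.3924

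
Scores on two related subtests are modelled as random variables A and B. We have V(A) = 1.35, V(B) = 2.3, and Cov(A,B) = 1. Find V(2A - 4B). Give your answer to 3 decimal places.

26.200

V(2A - 4B) = (2)²·V(A) + (-4)²·V(B) + 2·(2)·(-4)·Cov(A,B)
= 4·1.35 + 16·2.3 + -16·1 = 26.2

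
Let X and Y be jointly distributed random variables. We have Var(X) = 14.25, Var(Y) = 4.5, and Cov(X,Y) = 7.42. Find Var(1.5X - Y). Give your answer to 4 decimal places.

14.3025

Var(1.5X - Y) = (1.5)²·Var(X) + (-1)²·Var(Y) + 2·(1.5)·(-1)·Cov(X,Y)
= 2.25·14.25 + 1·4.5 + -3·7.42 = 14.3025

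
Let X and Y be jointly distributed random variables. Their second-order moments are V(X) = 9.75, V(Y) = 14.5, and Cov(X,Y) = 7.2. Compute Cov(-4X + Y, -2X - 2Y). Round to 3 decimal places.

Cov(-4X + Y, -2X - 2Y) = (-4)(-2)V(X) + (1)(-2)V(Y) + [(-4)(-2) + (1)(-2)]Cov(X,Y)
= 8·9.75 + -2·14.5 + 6·7.2 = 92.2

92.200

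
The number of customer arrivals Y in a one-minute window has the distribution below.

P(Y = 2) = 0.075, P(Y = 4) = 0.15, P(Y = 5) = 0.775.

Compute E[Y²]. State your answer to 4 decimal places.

E[Y²] = (2)²(0.075) + (4)²(0.15) + (5)²(0.775) = 22.075

22.0750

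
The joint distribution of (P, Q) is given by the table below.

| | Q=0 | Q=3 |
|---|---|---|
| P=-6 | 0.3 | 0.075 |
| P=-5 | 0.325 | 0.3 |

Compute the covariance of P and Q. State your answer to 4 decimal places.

0.1969

E[P] = -5.375,  E[Q] = 1.125
E[PQ] = -5.85
Cov(P,Q) = E[PQ] − E[P]E[Q] = -5.85 − (-5.375)(1.125) = 0.196875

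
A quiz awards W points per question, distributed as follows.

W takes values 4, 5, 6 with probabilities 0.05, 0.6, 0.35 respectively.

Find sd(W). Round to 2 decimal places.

E[W] = (4)(0.05) + (5)(0.6) + (6)(0.35) = 5.3
E[W²] = (4)²(0.05) + (5)²(0.6) + (6)²(0.35) = 28.4
var(W) = E[W²] − (E[W])² = 28.4 − (5.3)² = 0.31
sd(W) = √0.31 ≈ 0.56

0.56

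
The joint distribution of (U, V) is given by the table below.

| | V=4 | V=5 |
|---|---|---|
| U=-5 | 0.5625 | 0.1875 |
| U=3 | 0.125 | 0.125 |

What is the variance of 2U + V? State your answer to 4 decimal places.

E[U] = -3,  E[V] = 4.3125,  E[UV] = -12.5625
var(U) = 21 − (-3)² = 12;  var(V) = 18.8125 − (4.3125)² = 0.21484375
cov(U,V) = -12.5625 − (-3)(4.3125) = 0.375
var(2U + V) = (2)²·12 + (1)²·0.21484375 + 2·(2)·(1)·0.375 = 49.71484375

49.7148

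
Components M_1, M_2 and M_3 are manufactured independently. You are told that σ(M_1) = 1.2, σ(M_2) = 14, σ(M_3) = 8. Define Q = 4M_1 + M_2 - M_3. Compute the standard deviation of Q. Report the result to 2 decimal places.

V(M_1) = 1.44, V(M_2) = 196, V(M_3) = 64
By independence, V(Q) = (4)²V(M_1) + (1)²V(M_2) + (-1)²V(M_3)
= (4)²·1.44 + (1)²·196 + (-1)²·64 = 283.04
σ(Q) = √283.04 ≈ 16.82

16.82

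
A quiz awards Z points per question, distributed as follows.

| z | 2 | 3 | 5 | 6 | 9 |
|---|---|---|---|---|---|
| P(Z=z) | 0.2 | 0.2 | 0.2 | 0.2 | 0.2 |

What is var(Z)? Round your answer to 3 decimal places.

E[Z] = (2)(0.2) + (3)(0.2) + (5)(0.2) + (6)(0.2) + (9)(0.2) = 5
E[Z²] = (2)²(0.2) + (3)²(0.2) + (5)²(0.2) + (6)²(0.2) + (9)²(0.2) = 31
var(Z) = E[Z²] − (E[Z])² = 31 − (5)² = 6

6.000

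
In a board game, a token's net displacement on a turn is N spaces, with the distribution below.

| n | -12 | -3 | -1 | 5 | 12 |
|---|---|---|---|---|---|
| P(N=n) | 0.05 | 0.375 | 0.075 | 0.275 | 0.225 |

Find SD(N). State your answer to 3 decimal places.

E[N] = (-12)(0.05) + (-3)(0.375) + (-1)(0.075) + (5)(0.275) + (12)(0.225) = 2.275
E[N²] = (-12)²(0.05) + (-3)²(0.375) + (-1)²(0.075) + (5)²(0.275) + (12)²(0.225) = 49.925
var(N) = E[N²] − (E[N])² = 49.925 − (2.275)² = 44.749375
SD(N) = √44.749375 ≈ 6.689

6.689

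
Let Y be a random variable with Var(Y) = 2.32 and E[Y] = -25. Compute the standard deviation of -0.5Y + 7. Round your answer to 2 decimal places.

Var(-0.5Y + 7) = (-0.5)²·2.32 = 0.58
SD(-0.5Y + 7) = √0.58 ≈ 0.76

0.76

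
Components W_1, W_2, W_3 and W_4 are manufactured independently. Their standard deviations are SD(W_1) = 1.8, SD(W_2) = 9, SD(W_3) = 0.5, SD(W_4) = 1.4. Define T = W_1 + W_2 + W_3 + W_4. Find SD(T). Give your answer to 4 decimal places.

V(W_1) = 3.24, V(W_2) = 81, V(W_3) = 0.25, V(W_4) = 1.96
By independence, V(T) = (1)²V(W_1) + (1)²V(W_2) + (1)²V(W_3) + (1)²V(W_4)
= (1)²·3.24 + (1)²·81 + (1)²·0.25 + (1)²·1.96 = 86.45
SD(T) = √86.45 ≈ 9.2978

9.2978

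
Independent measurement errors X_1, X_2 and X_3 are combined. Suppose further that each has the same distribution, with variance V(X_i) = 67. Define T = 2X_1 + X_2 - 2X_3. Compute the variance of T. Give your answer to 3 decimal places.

603.000

By independence, V(T) = (2)²V(X_1) + (1)²V(X_2) + (-2)²V(X_3)
= (2)²·67 + (1)²·67 + (-2)²·67 = 603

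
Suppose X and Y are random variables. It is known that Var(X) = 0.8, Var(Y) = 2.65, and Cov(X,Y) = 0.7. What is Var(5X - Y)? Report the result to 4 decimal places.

Var(5X - Y) = (5)²·Var(X) + (-1)²·Var(Y) + 2·(5)·(-1)·Cov(X,Y)
= 25·0.8 + 1·2.65 + -10·0.7 = 15.65

15.6500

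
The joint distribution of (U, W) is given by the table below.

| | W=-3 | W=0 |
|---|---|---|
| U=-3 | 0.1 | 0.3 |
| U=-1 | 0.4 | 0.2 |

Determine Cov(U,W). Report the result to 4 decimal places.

E[U] = -1.8,  E[W] = -1.5
E[UW] = 2.1
Cov(U,W) = E[UW] − E[U]E[W] = 2.1 − (-1.8)(-1.5) = -0.6

-0.6000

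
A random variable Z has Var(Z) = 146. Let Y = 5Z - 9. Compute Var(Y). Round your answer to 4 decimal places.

Var(5Z - 9) = (5)²·Var(Z) = 25·146 = 3650

3650.0000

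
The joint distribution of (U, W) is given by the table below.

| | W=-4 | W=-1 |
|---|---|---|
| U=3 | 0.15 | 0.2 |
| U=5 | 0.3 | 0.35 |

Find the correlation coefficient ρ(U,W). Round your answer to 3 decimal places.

-0.032

E[U] = 4.3,  E[W] = -2.35
E[UW] = -10.15
Cov(U,W) = E[UW] − E[U]E[W] = -10.15 − (4.3)(-2.35) = -0.045
Var(U) = 0.91,  Var(W) = 2.2275
ρ = -0.045 / √(0.91·2.2275) ≈ -0.032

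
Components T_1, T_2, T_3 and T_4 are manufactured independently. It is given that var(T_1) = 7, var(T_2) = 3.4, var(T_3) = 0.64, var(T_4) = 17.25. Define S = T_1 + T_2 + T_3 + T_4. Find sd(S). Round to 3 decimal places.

5.319

By independence, var(S) = (1)²var(T_1) + (1)²var(T_2) + (1)²var(T_3) + (1)²var(T_4)
= (1)²·7 + (1)²·3.4 + (1)²·0.64 + (1)²·17.25 = 28.29
sd(S) = √28.29 ≈ 5.319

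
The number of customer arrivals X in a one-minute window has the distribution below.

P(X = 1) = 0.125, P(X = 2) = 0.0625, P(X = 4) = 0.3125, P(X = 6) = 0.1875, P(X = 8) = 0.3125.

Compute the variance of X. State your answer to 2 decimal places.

5.86

E[X] = (1)(0.125) + (2)(0.0625) + (4)(0.3125) + (6)(0.1875) + (8)(0.3125) = 5.125
E[X²] = (1)²(0.125) + (2)²(0.0625) + (4)²(0.3125) + (6)²(0.1875) + (8)²(0.3125) = 32.125
var(X) = E[X²] − (E[X])² = 32.125 − (5.125)² = 5.859375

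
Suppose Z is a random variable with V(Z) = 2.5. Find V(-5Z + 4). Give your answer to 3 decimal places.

62.500

V(-5Z + 4) = (-5)²·V(Z) = 25·2.5 = 62.5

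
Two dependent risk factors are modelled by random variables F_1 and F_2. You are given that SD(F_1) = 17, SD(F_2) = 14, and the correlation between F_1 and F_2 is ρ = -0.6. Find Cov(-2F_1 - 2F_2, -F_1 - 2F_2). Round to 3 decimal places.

505.200

Var(F_1) = (17)² = 289;  Var(F_2) = (14)² = 196
Cov(F_1,F_2) = ρ·SD(F_1)·SD(F_2) = -0.6·17·14 = -142.8
Cov(-2F_1 - 2F_2, -F_1 - 2F_2) = (-2)(-1)Var(F_1) + (-2)(-2)Var(F_2) + [(-2)(-2) + (-2)(-1)]Cov(F_1,F_2)
= 2·289 + 4·196 + 6·-142.8 = 505.2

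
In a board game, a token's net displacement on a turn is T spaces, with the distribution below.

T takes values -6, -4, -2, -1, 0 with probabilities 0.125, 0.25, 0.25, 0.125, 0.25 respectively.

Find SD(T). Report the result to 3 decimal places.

1.996

E[T] = (-6)(0.125) + (-4)(0.25) + (-2)(0.25) + (-1)(0.125) + (0)(0.25) = -2.375
E[T²] = (-6)²(0.125) + (-4)²(0.25) + (-2)²(0.25) + (-1)²(0.125) + (0)²(0.25) = 9.625
Var(T) = E[T²] − (E[T])² = 9.625 − (-2.375)² = 3.984375
SD(T) = √3.984375 ≈ 1.996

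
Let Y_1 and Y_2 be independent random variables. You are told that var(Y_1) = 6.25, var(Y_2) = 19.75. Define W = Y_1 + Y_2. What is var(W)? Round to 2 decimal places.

26.00

By independence, var(W) = (1)²var(Y_1) + (1)²var(Y_2)
= (1)²·6.25 + (1)²·19.75 = 26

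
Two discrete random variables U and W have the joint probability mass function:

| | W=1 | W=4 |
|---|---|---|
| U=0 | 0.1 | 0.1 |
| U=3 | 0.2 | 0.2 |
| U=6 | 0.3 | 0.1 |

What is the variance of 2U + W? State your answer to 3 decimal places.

E[U] = 3.6,  E[W] = 2.2,  E[UW] = 7.2
Var(U) = 18 − (3.6)² = 5.04;  Var(W) = 7 − (2.2)² = 2.16
Cov(U,W) = 7.2 − (3.6)(2.2) = -0.72
Var(2U + W) = (2)²·5.04 + (1)²·2.16 + 2·(2)·(1)·-0.72 = 19.44

19.440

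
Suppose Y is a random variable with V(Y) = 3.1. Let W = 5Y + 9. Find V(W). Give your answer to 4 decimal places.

77.5000

V(5Y + 9) = (5)²·V(Y) = 25·3.1 = 77.5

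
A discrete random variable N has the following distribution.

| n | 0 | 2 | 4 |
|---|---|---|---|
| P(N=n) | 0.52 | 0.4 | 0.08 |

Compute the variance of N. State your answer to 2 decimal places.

1.63

E[N] = (0)(0.52) + (2)(0.4) + (4)(0.08) = 1.12
E[N²] = (0)²(0.52) + (2)²(0.4) + (4)²(0.08) = 2.88
var(N) = E[N²] − (E[N])² = 2.88 − (1.12)² = 1.6256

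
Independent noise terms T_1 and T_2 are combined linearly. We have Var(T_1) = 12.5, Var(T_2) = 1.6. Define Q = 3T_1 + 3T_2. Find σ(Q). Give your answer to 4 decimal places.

11.2650

By independence, Var(Q) = (3)²Var(T_1) + (3)²Var(T_2)
= (3)²·12.5 + (3)²·1.6 = 126.9
σ(Q) = √126.9 ≈ 11.2650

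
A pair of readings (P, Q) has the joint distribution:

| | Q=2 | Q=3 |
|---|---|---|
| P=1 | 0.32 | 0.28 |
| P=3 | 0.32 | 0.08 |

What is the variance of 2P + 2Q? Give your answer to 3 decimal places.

E[P] = 1.8,  E[Q] = 2.36,  E[PQ] = 4.12
var(P) = 4.2 − (1.8)² = 0.96;  var(Q) = 5.8 − (2.36)² = 0.2304
cov(P,Q) = 4.12 − (1.8)(2.36) = -0.128
var(2P + 2Q) = (2)²·0.96 + (2)²·0.2304 + 2·(2)·(2)·-0.128 = 3.7376

3.738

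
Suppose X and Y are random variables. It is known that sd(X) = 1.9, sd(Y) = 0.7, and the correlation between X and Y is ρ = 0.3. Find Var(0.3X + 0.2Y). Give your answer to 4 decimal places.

Var(X) = (1.9)² = 3.61;  Var(Y) = (0.7)² = 0.49
cov(X,Y) = ρ·sd(X)·sd(Y) = 0.3·1.9·0.7 = 0.399
Var(0.3X + 0.2Y) = (0.3)²·Var(X) + (0.2)²·Var(Y) + 2·(0.3)·(0.2)·cov(X,Y)
= 0.09·3.61 + 0.04·0.49 + 0.12·0.399 = 0.39238

0.3924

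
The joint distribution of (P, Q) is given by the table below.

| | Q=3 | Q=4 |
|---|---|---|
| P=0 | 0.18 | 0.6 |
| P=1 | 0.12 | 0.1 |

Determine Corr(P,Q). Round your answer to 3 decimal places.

E[P] = 0.22,  E[Q] = 3.7
E[PQ] = 0.76
cov(P,Q) = E[PQ] − E[P]E[Q] = 0.76 − (0.22)(3.7) = -0.054
Var(P) = 0.1716,  Var(Q) = 0.21
ρ = -0.054 / √(0.1716·0.21) ≈ -0.284

-0.284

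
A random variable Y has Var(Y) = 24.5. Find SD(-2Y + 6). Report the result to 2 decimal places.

9.90

Var(-2Y + 6) = (-2)²·24.5 = 98
SD(-2Y + 6) = √98 ≈ 9.90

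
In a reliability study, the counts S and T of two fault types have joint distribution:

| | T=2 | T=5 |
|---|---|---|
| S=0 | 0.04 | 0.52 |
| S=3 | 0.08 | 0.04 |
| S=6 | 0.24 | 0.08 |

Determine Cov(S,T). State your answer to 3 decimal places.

-2.578

E[S] = 2.28,  E[T] = 3.92
E[ST] = 6.36
Cov(S,T) = E[ST] − E[S]E[T] = 6.36 − (2.28)(3.92) = -2.5776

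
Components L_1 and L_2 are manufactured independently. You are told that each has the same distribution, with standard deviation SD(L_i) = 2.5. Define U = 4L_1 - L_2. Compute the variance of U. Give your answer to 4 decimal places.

106.2500

Var(L_i) = (2.5)² = 6.25
By independence, Var(U) = (4)²Var(L_1) + (-1)²Var(L_2)
= (4)²·6.25 + (-1)²·6.25 = 106.25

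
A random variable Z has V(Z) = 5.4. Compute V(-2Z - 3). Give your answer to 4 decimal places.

V(-2Z - 3) = (-2)²·V(Z) = 4·5.4 = 21.6

21.6000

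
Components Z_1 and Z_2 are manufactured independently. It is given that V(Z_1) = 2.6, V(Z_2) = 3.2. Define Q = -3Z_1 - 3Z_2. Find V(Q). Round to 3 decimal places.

52.200

By independence, V(Q) = (-3)²V(Z_1) + (-3)²V(Z_2)
= (-3)²·2.6 + (-3)²·3.2 = 52.2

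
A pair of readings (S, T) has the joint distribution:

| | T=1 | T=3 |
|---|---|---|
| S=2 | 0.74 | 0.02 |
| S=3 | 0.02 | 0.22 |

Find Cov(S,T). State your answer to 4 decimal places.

0.3248

E[S] = 2.24,  E[T] = 1.48
E[ST] = 3.64
Cov(S,T) = E[ST] − E[S]E[T] = 3.64 − (2.24)(1.48) = 0.3248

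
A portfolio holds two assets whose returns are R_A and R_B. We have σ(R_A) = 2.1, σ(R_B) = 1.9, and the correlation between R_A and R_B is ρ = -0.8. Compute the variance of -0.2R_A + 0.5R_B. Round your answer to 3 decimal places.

var(R_A) = (2.1)² = 4.41;  var(R_B) = (1.9)² = 3.61
cov(R_A,R_B) = ρ·σ(R_A)·σ(R_B) = -0.8·2.1·1.9 = -3.192
var(-0.2R_A + 0.5R_B) = (-0.2)²·var(R_A) + (0.5)²·var(R_B) + 2·(-0.2)·(0.5)·cov(R_A,R_B)
= 0.04·4.41 + 0.25·3.61 + -0.2·-3.192 = 1.7173

1.717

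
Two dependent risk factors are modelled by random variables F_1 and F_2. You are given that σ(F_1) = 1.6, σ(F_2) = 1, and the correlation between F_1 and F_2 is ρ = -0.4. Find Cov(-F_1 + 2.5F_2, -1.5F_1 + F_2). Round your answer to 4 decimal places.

Var(F_1) = (1.6)² = 2.56;  Var(F_2) = (1)² = 1
Cov(F_1,F_2) = ρ·σ(F_1)·σ(F_2) = -0.4·1.6·1 = -0.64
Cov(-F_1 + 2.5F_2, -1.5F_1 + F_2) = (-1)(-1.5)Var(F_1) + (2.5)(1)Var(F_2) + [(-1)(1) + (2.5)(-1.5)]Cov(F_1,F_2)
= 1.5·2.56 + 2.5·1 + -4.75·-0.64 = 9.38

9.3800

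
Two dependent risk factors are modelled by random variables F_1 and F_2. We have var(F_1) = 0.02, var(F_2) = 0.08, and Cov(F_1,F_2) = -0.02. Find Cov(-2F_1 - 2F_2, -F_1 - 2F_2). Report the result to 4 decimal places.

Cov(-2F_1 - 2F_2, -F_1 - 2F_2) = (-2)(-1)var(F_1) + (-2)(-2)var(F_2) + [(-2)(-2) + (-2)(-1)]Cov(F_1,F_2)
= 2·0.02 + 4·0.08 + 6·-0.02 = 0.24

0.2400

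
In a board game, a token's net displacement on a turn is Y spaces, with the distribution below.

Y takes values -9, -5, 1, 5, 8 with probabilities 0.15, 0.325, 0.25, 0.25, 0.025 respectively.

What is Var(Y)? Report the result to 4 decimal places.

26.7494

E[Y] = (-9)(0.15) + (-5)(0.325) + (1)(0.25) + (5)(0.25) + (8)(0.025) = -1.275
E[Y²] = (-9)²(0.15) + (-5)²(0.325) + (1)²(0.25) + (5)²(0.25) + (8)²(0.025) = 28.375
Var(Y) = E[Y²] − (E[Y])² = 28.375 − (-1.275)² = 26.749375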